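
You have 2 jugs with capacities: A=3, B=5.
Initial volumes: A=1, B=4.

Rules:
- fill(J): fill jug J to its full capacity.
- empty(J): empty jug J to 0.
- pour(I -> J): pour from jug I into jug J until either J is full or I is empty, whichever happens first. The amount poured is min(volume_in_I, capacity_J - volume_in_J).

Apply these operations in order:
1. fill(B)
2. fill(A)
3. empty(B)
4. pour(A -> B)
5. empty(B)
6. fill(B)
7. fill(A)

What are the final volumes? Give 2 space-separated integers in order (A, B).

Step 1: fill(B) -> (A=1 B=5)
Step 2: fill(A) -> (A=3 B=5)
Step 3: empty(B) -> (A=3 B=0)
Step 4: pour(A -> B) -> (A=0 B=3)
Step 5: empty(B) -> (A=0 B=0)
Step 6: fill(B) -> (A=0 B=5)
Step 7: fill(A) -> (A=3 B=5)

Answer: 3 5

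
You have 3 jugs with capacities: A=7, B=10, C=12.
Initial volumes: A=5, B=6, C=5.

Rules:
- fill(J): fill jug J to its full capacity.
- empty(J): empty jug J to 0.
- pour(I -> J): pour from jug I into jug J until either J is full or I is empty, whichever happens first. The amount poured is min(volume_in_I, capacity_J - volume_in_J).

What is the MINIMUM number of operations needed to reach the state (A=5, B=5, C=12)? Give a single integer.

Answer: 3

Derivation:
BFS from (A=5, B=6, C=5). One shortest path:
  1. empty(B) -> (A=5 B=0 C=5)
  2. pour(C -> B) -> (A=5 B=5 C=0)
  3. fill(C) -> (A=5 B=5 C=12)
Reached target in 3 moves.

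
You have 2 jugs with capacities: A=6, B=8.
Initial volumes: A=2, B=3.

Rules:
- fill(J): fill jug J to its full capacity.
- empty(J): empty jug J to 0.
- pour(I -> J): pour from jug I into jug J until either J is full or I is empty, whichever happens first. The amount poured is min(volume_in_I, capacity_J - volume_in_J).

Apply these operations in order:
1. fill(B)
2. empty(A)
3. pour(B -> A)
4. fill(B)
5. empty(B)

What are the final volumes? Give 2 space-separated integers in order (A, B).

Answer: 6 0

Derivation:
Step 1: fill(B) -> (A=2 B=8)
Step 2: empty(A) -> (A=0 B=8)
Step 3: pour(B -> A) -> (A=6 B=2)
Step 4: fill(B) -> (A=6 B=8)
Step 5: empty(B) -> (A=6 B=0)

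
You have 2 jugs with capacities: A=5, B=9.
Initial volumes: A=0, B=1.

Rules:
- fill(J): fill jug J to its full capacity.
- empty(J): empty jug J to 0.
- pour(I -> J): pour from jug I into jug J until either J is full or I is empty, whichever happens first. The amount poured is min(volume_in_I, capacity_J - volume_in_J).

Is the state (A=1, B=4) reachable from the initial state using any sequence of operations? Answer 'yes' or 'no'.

Answer: no

Derivation:
BFS explored all 28 reachable states.
Reachable set includes: (0,0), (0,1), (0,2), (0,3), (0,4), (0,5), (0,6), (0,7), (0,8), (0,9), (1,0), (1,9) ...
Target (A=1, B=4) not in reachable set → no.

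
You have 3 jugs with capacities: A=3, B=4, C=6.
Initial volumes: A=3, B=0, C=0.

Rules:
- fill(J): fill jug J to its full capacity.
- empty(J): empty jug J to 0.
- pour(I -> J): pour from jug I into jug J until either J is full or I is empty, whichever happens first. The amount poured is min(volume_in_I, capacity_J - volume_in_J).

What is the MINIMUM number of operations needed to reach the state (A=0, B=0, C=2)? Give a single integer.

Answer: 4

Derivation:
BFS from (A=3, B=0, C=0). One shortest path:
  1. empty(A) -> (A=0 B=0 C=0)
  2. fill(C) -> (A=0 B=0 C=6)
  3. pour(C -> B) -> (A=0 B=4 C=2)
  4. empty(B) -> (A=0 B=0 C=2)
Reached target in 4 moves.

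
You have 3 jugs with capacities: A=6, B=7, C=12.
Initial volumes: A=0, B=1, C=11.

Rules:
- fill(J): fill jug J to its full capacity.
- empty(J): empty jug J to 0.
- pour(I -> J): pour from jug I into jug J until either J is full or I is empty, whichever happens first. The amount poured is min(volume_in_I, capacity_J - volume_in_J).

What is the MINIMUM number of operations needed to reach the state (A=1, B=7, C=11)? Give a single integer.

Answer: 2

Derivation:
BFS from (A=0, B=1, C=11). One shortest path:
  1. pour(B -> A) -> (A=1 B=0 C=11)
  2. fill(B) -> (A=1 B=7 C=11)
Reached target in 2 moves.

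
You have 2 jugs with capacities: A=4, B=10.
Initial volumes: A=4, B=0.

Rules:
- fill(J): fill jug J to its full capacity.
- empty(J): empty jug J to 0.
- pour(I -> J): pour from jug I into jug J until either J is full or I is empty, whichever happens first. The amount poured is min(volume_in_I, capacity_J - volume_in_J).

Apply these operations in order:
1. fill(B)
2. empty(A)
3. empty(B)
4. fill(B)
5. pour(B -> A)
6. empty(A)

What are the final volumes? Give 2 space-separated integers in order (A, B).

Answer: 0 6

Derivation:
Step 1: fill(B) -> (A=4 B=10)
Step 2: empty(A) -> (A=0 B=10)
Step 3: empty(B) -> (A=0 B=0)
Step 4: fill(B) -> (A=0 B=10)
Step 5: pour(B -> A) -> (A=4 B=6)
Step 6: empty(A) -> (A=0 B=6)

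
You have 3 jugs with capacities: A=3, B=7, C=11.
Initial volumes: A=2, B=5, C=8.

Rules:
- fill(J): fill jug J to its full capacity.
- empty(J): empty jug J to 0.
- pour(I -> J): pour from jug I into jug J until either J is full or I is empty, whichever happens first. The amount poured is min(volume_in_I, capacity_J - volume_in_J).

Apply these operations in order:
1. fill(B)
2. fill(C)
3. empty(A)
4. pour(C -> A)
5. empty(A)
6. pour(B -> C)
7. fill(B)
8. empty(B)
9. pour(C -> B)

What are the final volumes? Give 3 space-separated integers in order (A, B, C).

Step 1: fill(B) -> (A=2 B=7 C=8)
Step 2: fill(C) -> (A=2 B=7 C=11)
Step 3: empty(A) -> (A=0 B=7 C=11)
Step 4: pour(C -> A) -> (A=3 B=7 C=8)
Step 5: empty(A) -> (A=0 B=7 C=8)
Step 6: pour(B -> C) -> (A=0 B=4 C=11)
Step 7: fill(B) -> (A=0 B=7 C=11)
Step 8: empty(B) -> (A=0 B=0 C=11)
Step 9: pour(C -> B) -> (A=0 B=7 C=4)

Answer: 0 7 4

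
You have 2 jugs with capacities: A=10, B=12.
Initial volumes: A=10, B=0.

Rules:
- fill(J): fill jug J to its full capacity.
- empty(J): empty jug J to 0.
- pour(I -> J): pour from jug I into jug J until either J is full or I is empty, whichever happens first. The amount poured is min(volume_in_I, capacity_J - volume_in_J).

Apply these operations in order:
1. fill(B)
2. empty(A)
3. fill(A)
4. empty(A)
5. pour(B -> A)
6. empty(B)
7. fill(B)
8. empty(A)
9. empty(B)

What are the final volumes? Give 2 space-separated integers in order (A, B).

Answer: 0 0

Derivation:
Step 1: fill(B) -> (A=10 B=12)
Step 2: empty(A) -> (A=0 B=12)
Step 3: fill(A) -> (A=10 B=12)
Step 4: empty(A) -> (A=0 B=12)
Step 5: pour(B -> A) -> (A=10 B=2)
Step 6: empty(B) -> (A=10 B=0)
Step 7: fill(B) -> (A=10 B=12)
Step 8: empty(A) -> (A=0 B=12)
Step 9: empty(B) -> (A=0 B=0)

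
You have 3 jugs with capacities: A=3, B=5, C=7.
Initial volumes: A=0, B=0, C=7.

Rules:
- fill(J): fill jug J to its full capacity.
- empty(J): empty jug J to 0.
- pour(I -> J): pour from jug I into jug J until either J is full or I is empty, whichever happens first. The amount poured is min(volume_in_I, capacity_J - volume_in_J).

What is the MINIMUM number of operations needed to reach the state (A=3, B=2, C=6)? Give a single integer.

BFS from (A=0, B=0, C=7). One shortest path:
  1. pour(C -> A) -> (A=3 B=0 C=4)
  2. empty(A) -> (A=0 B=0 C=4)
  3. pour(C -> B) -> (A=0 B=4 C=0)
  4. fill(C) -> (A=0 B=4 C=7)
  5. pour(C -> B) -> (A=0 B=5 C=6)
  6. pour(B -> A) -> (A=3 B=2 C=6)
Reached target in 6 moves.

Answer: 6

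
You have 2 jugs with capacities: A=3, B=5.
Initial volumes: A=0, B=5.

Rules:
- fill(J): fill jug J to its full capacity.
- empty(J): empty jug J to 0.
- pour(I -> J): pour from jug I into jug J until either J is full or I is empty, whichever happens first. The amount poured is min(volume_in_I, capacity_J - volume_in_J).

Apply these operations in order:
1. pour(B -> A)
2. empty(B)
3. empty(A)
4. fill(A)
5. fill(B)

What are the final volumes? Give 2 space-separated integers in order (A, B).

Answer: 3 5

Derivation:
Step 1: pour(B -> A) -> (A=3 B=2)
Step 2: empty(B) -> (A=3 B=0)
Step 3: empty(A) -> (A=0 B=0)
Step 4: fill(A) -> (A=3 B=0)
Step 5: fill(B) -> (A=3 B=5)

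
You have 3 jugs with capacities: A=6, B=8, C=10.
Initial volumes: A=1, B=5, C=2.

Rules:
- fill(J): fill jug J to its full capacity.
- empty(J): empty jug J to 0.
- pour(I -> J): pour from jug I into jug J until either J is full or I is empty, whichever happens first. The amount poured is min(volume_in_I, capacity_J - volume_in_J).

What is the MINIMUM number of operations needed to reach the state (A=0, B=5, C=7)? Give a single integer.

Answer: 4

Derivation:
BFS from (A=1, B=5, C=2). One shortest path:
  1. empty(C) -> (A=1 B=5 C=0)
  2. pour(A -> C) -> (A=0 B=5 C=1)
  3. fill(A) -> (A=6 B=5 C=1)
  4. pour(A -> C) -> (A=0 B=5 C=7)
Reached target in 4 moves.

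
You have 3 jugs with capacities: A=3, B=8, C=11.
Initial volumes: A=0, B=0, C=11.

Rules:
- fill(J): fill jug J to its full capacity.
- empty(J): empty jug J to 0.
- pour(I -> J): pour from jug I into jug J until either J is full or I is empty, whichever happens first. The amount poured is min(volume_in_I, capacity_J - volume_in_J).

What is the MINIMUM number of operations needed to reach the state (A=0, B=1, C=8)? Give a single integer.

BFS from (A=0, B=0, C=11). One shortest path:
  1. fill(A) -> (A=3 B=0 C=11)
  2. pour(A -> B) -> (A=0 B=3 C=11)
  3. fill(A) -> (A=3 B=3 C=11)
  4. pour(A -> B) -> (A=0 B=6 C=11)
  5. pour(C -> A) -> (A=3 B=6 C=8)
  6. pour(A -> B) -> (A=1 B=8 C=8)
  7. empty(B) -> (A=1 B=0 C=8)
  8. pour(A -> B) -> (A=0 B=1 C=8)
Reached target in 8 moves.

Answer: 8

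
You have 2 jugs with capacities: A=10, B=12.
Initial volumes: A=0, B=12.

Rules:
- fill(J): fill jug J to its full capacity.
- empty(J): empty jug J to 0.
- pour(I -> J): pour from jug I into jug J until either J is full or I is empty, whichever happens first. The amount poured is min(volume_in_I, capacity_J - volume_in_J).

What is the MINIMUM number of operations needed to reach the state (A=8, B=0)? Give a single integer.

BFS from (A=0, B=12). One shortest path:
  1. fill(A) -> (A=10 B=12)
  2. empty(B) -> (A=10 B=0)
  3. pour(A -> B) -> (A=0 B=10)
  4. fill(A) -> (A=10 B=10)
  5. pour(A -> B) -> (A=8 B=12)
  6. empty(B) -> (A=8 B=0)
Reached target in 6 moves.

Answer: 6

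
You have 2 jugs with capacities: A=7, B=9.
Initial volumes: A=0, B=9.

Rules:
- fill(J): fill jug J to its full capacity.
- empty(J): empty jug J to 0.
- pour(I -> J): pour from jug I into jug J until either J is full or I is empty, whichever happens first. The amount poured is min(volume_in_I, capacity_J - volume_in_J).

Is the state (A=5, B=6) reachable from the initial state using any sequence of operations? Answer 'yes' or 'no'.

BFS explored all 32 reachable states.
Reachable set includes: (0,0), (0,1), (0,2), (0,3), (0,4), (0,5), (0,6), (0,7), (0,8), (0,9), (1,0), (1,9) ...
Target (A=5, B=6) not in reachable set → no.

Answer: no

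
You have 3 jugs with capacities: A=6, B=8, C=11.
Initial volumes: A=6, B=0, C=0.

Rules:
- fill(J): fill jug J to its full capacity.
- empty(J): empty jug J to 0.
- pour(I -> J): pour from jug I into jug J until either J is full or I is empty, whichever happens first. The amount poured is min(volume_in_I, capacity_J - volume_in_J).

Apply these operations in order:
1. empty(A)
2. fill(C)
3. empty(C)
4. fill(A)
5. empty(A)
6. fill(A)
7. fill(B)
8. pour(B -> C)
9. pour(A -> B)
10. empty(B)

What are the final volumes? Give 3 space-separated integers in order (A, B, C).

Step 1: empty(A) -> (A=0 B=0 C=0)
Step 2: fill(C) -> (A=0 B=0 C=11)
Step 3: empty(C) -> (A=0 B=0 C=0)
Step 4: fill(A) -> (A=6 B=0 C=0)
Step 5: empty(A) -> (A=0 B=0 C=0)
Step 6: fill(A) -> (A=6 B=0 C=0)
Step 7: fill(B) -> (A=6 B=8 C=0)
Step 8: pour(B -> C) -> (A=6 B=0 C=8)
Step 9: pour(A -> B) -> (A=0 B=6 C=8)
Step 10: empty(B) -> (A=0 B=0 C=8)

Answer: 0 0 8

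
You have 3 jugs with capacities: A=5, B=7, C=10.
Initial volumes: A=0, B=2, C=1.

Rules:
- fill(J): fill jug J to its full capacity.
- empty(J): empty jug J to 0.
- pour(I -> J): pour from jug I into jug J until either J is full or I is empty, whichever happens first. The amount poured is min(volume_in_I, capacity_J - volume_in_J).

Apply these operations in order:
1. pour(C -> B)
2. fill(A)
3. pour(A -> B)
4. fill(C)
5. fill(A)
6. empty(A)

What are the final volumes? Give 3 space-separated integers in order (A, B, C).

Answer: 0 7 10

Derivation:
Step 1: pour(C -> B) -> (A=0 B=3 C=0)
Step 2: fill(A) -> (A=5 B=3 C=0)
Step 3: pour(A -> B) -> (A=1 B=7 C=0)
Step 4: fill(C) -> (A=1 B=7 C=10)
Step 5: fill(A) -> (A=5 B=7 C=10)
Step 6: empty(A) -> (A=0 B=7 C=10)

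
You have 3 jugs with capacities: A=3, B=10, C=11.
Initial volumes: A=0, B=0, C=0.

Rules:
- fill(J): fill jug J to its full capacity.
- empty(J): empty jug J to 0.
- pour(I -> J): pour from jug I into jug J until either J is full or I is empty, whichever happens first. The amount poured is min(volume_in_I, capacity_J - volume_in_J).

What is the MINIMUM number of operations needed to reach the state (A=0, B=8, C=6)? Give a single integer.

BFS from (A=0, B=0, C=0). One shortest path:
  1. fill(C) -> (A=0 B=0 C=11)
  2. pour(C -> A) -> (A=3 B=0 C=8)
  3. pour(C -> B) -> (A=3 B=8 C=0)
  4. pour(A -> C) -> (A=0 B=8 C=3)
  5. fill(A) -> (A=3 B=8 C=3)
  6. pour(A -> C) -> (A=0 B=8 C=6)
Reached target in 6 moves.

Answer: 6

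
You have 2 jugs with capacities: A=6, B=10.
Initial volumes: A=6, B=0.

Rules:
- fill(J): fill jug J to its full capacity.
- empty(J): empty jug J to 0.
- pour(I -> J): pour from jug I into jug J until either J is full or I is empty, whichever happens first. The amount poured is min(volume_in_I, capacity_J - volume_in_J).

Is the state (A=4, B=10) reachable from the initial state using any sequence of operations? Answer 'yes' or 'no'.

Answer: yes

Derivation:
BFS from (A=6, B=0):
  1. empty(A) -> (A=0 B=0)
  2. fill(B) -> (A=0 B=10)
  3. pour(B -> A) -> (A=6 B=4)
  4. empty(A) -> (A=0 B=4)
  5. pour(B -> A) -> (A=4 B=0)
  6. fill(B) -> (A=4 B=10)
Target reached → yes.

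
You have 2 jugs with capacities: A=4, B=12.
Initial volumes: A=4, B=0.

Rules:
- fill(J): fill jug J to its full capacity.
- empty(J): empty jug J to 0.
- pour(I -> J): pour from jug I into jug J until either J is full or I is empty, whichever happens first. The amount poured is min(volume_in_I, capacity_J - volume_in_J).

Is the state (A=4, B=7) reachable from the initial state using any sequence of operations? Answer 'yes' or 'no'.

Answer: no

Derivation:
BFS explored all 8 reachable states.
Reachable set includes: (0,0), (0,4), (0,8), (0,12), (4,0), (4,4), (4,8), (4,12)
Target (A=4, B=7) not in reachable set → no.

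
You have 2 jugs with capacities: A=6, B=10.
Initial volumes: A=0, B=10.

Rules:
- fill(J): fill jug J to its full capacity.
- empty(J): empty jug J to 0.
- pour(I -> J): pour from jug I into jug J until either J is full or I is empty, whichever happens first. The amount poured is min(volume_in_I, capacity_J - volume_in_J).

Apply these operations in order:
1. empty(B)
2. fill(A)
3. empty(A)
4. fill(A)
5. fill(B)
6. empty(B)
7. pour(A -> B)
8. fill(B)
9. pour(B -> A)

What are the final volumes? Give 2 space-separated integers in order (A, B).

Step 1: empty(B) -> (A=0 B=0)
Step 2: fill(A) -> (A=6 B=0)
Step 3: empty(A) -> (A=0 B=0)
Step 4: fill(A) -> (A=6 B=0)
Step 5: fill(B) -> (A=6 B=10)
Step 6: empty(B) -> (A=6 B=0)
Step 7: pour(A -> B) -> (A=0 B=6)
Step 8: fill(B) -> (A=0 B=10)
Step 9: pour(B -> A) -> (A=6 B=4)

Answer: 6 4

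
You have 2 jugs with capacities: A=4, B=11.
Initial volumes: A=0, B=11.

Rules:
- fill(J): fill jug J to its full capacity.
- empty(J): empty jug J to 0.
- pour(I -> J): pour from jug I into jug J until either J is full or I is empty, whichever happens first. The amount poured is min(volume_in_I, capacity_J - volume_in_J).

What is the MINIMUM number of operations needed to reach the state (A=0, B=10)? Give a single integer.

BFS from (A=0, B=11). One shortest path:
  1. pour(B -> A) -> (A=4 B=7)
  2. empty(A) -> (A=0 B=7)
  3. pour(B -> A) -> (A=4 B=3)
  4. empty(A) -> (A=0 B=3)
  5. pour(B -> A) -> (A=3 B=0)
  6. fill(B) -> (A=3 B=11)
  7. pour(B -> A) -> (A=4 B=10)
  8. empty(A) -> (A=0 B=10)
Reached target in 8 moves.

Answer: 8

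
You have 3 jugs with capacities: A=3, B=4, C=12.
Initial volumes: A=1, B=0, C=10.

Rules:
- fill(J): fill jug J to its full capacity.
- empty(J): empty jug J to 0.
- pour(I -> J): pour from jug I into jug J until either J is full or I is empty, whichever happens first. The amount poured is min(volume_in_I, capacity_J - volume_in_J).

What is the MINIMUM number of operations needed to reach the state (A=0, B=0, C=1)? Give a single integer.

Answer: 2

Derivation:
BFS from (A=1, B=0, C=10). One shortest path:
  1. empty(C) -> (A=1 B=0 C=0)
  2. pour(A -> C) -> (A=0 B=0 C=1)
Reached target in 2 moves.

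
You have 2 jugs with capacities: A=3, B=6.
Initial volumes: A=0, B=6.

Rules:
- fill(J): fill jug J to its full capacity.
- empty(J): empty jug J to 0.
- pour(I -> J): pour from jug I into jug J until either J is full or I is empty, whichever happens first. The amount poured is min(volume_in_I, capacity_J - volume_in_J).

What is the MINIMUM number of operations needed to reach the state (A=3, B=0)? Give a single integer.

Answer: 2

Derivation:
BFS from (A=0, B=6). One shortest path:
  1. fill(A) -> (A=3 B=6)
  2. empty(B) -> (A=3 B=0)
Reached target in 2 moves.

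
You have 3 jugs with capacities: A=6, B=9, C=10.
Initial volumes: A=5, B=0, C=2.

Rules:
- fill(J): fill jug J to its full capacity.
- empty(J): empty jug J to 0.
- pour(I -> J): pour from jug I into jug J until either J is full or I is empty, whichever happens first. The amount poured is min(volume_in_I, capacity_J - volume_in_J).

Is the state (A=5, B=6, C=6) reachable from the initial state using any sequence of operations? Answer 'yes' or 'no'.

BFS explored all 410 reachable states.
Reachable set includes: (0,0,0), (0,0,1), (0,0,2), (0,0,3), (0,0,4), (0,0,5), (0,0,6), (0,0,7), (0,0,8), (0,0,9), (0,0,10), (0,1,0) ...
Target (A=5, B=6, C=6) not in reachable set → no.

Answer: no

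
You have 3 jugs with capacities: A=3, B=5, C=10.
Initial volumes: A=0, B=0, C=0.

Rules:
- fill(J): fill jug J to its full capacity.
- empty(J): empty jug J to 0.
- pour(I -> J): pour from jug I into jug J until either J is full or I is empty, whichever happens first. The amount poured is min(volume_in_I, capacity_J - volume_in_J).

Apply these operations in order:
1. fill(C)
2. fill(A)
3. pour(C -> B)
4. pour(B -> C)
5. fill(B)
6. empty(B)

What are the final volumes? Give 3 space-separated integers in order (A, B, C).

Answer: 3 0 10

Derivation:
Step 1: fill(C) -> (A=0 B=0 C=10)
Step 2: fill(A) -> (A=3 B=0 C=10)
Step 3: pour(C -> B) -> (A=3 B=5 C=5)
Step 4: pour(B -> C) -> (A=3 B=0 C=10)
Step 5: fill(B) -> (A=3 B=5 C=10)
Step 6: empty(B) -> (A=3 B=0 C=10)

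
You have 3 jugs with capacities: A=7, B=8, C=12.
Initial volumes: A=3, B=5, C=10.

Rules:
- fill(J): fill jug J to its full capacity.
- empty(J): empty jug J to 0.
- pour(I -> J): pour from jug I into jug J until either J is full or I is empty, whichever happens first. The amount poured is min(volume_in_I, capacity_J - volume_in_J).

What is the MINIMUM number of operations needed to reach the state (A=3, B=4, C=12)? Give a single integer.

BFS from (A=3, B=5, C=10). One shortest path:
  1. fill(B) -> (A=3 B=8 C=10)
  2. empty(C) -> (A=3 B=8 C=0)
  3. pour(B -> C) -> (A=3 B=0 C=8)
  4. fill(B) -> (A=3 B=8 C=8)
  5. pour(B -> C) -> (A=3 B=4 C=12)
Reached target in 5 moves.

Answer: 5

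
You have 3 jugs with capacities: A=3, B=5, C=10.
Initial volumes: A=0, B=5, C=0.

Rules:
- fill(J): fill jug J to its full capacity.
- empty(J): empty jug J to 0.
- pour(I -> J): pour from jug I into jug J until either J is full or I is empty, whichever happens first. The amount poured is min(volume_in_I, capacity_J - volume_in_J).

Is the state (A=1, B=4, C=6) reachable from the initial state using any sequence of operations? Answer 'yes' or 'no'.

Answer: no

Derivation:
BFS explored all 192 reachable states.
Reachable set includes: (0,0,0), (0,0,1), (0,0,2), (0,0,3), (0,0,4), (0,0,5), (0,0,6), (0,0,7), (0,0,8), (0,0,9), (0,0,10), (0,1,0) ...
Target (A=1, B=4, C=6) not in reachable set → no.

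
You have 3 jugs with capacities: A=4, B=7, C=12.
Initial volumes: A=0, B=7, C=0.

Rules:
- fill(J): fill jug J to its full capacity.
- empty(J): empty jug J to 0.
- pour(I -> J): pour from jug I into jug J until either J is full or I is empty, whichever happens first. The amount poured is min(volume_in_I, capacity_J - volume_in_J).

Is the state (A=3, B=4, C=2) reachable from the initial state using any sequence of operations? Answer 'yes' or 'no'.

BFS explored all 322 reachable states.
Reachable set includes: (0,0,0), (0,0,1), (0,0,2), (0,0,3), (0,0,4), (0,0,5), (0,0,6), (0,0,7), (0,0,8), (0,0,9), (0,0,10), (0,0,11) ...
Target (A=3, B=4, C=2) not in reachable set → no.

Answer: no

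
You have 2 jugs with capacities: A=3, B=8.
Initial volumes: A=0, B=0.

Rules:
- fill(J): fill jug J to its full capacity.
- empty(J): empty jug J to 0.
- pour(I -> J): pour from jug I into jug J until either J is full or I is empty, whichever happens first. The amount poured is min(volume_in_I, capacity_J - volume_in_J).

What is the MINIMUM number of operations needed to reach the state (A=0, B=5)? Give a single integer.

BFS from (A=0, B=0). One shortest path:
  1. fill(B) -> (A=0 B=8)
  2. pour(B -> A) -> (A=3 B=5)
  3. empty(A) -> (A=0 B=5)
Reached target in 3 moves.

Answer: 3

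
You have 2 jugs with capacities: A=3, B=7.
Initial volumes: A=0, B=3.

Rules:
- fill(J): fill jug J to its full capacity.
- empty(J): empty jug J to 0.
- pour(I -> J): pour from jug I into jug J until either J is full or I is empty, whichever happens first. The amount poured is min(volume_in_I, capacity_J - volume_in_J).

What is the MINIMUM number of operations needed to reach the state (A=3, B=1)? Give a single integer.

BFS from (A=0, B=3). One shortest path:
  1. fill(B) -> (A=0 B=7)
  2. pour(B -> A) -> (A=3 B=4)
  3. empty(A) -> (A=0 B=4)
  4. pour(B -> A) -> (A=3 B=1)
Reached target in 4 moves.

Answer: 4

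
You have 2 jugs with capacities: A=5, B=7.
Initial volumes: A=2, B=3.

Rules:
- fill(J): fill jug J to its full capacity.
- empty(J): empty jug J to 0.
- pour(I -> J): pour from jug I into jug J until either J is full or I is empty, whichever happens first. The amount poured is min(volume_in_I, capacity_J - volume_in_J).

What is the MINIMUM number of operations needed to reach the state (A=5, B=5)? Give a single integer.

Answer: 2

Derivation:
BFS from (A=2, B=3). One shortest path:
  1. pour(A -> B) -> (A=0 B=5)
  2. fill(A) -> (A=5 B=5)
Reached target in 2 moves.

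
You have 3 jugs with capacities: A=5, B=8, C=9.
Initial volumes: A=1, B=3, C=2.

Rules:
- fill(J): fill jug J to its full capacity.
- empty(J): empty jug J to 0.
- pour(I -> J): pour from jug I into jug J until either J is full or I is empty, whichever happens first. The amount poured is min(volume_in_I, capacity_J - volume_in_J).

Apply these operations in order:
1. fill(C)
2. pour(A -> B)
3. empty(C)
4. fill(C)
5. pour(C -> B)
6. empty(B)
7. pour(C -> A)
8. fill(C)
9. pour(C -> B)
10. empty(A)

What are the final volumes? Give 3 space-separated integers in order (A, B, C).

Answer: 0 8 1

Derivation:
Step 1: fill(C) -> (A=1 B=3 C=9)
Step 2: pour(A -> B) -> (A=0 B=4 C=9)
Step 3: empty(C) -> (A=0 B=4 C=0)
Step 4: fill(C) -> (A=0 B=4 C=9)
Step 5: pour(C -> B) -> (A=0 B=8 C=5)
Step 6: empty(B) -> (A=0 B=0 C=5)
Step 7: pour(C -> A) -> (A=5 B=0 C=0)
Step 8: fill(C) -> (A=5 B=0 C=9)
Step 9: pour(C -> B) -> (A=5 B=8 C=1)
Step 10: empty(A) -> (A=0 B=8 C=1)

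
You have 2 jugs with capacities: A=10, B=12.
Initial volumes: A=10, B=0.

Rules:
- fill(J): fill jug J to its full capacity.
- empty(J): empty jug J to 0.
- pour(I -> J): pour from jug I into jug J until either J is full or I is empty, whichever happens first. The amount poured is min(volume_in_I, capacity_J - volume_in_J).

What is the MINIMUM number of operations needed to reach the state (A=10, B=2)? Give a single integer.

Answer: 3

Derivation:
BFS from (A=10, B=0). One shortest path:
  1. empty(A) -> (A=0 B=0)
  2. fill(B) -> (A=0 B=12)
  3. pour(B -> A) -> (A=10 B=2)
Reached target in 3 moves.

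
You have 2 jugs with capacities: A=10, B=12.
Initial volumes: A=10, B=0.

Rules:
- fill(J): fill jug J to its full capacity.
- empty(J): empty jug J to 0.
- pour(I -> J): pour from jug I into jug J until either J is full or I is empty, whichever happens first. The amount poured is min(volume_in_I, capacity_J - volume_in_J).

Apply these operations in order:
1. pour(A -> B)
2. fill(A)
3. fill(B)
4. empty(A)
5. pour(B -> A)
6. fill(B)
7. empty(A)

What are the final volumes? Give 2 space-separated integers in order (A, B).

Step 1: pour(A -> B) -> (A=0 B=10)
Step 2: fill(A) -> (A=10 B=10)
Step 3: fill(B) -> (A=10 B=12)
Step 4: empty(A) -> (A=0 B=12)
Step 5: pour(B -> A) -> (A=10 B=2)
Step 6: fill(B) -> (A=10 B=12)
Step 7: empty(A) -> (A=0 B=12)

Answer: 0 12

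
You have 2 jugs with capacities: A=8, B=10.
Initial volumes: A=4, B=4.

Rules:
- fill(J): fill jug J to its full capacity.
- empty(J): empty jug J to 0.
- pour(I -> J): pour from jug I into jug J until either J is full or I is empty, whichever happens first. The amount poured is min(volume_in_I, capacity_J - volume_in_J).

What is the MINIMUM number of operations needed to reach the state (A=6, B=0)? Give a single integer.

BFS from (A=4, B=4). One shortest path:
  1. fill(B) -> (A=4 B=10)
  2. pour(B -> A) -> (A=8 B=6)
  3. empty(A) -> (A=0 B=6)
  4. pour(B -> A) -> (A=6 B=0)
Reached target in 4 moves.

Answer: 4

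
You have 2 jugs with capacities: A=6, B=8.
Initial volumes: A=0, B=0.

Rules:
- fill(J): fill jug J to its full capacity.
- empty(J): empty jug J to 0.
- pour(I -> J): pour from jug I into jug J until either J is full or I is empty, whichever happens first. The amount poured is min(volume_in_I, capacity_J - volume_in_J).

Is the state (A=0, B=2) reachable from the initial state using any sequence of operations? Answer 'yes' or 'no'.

BFS from (A=0, B=0):
  1. fill(B) -> (A=0 B=8)
  2. pour(B -> A) -> (A=6 B=2)
  3. empty(A) -> (A=0 B=2)
Target reached → yes.

Answer: yes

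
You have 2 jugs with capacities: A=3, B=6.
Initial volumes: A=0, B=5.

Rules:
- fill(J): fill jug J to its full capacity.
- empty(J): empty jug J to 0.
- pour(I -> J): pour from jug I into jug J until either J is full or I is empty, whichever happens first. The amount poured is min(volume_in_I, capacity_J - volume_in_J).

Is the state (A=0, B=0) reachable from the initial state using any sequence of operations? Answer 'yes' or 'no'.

BFS from (A=0, B=5):
  1. empty(B) -> (A=0 B=0)
Target reached → yes.

Answer: yes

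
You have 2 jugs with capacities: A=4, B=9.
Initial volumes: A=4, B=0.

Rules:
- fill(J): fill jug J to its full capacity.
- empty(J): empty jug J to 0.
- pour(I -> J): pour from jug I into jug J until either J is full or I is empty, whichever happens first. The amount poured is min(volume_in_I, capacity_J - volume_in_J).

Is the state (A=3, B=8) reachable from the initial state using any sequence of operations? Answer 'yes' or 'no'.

Answer: no

Derivation:
BFS explored all 26 reachable states.
Reachable set includes: (0,0), (0,1), (0,2), (0,3), (0,4), (0,5), (0,6), (0,7), (0,8), (0,9), (1,0), (1,9) ...
Target (A=3, B=8) not in reachable set → no.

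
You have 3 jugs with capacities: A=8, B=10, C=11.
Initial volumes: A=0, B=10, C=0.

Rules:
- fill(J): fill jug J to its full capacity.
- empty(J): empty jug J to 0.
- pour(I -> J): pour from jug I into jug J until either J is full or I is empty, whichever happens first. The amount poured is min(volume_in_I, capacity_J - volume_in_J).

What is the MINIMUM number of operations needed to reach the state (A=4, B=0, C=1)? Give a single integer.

BFS from (A=0, B=10, C=0). One shortest path:
  1. fill(C) -> (A=0 B=10 C=11)
  2. pour(B -> A) -> (A=8 B=2 C=11)
  3. empty(A) -> (A=0 B=2 C=11)
  4. pour(B -> A) -> (A=2 B=0 C=11)
  5. pour(C -> B) -> (A=2 B=10 C=1)
  6. pour(B -> A) -> (A=8 B=4 C=1)
  7. empty(A) -> (A=0 B=4 C=1)
  8. pour(B -> A) -> (A=4 B=0 C=1)
Reached target in 8 moves.

Answer: 8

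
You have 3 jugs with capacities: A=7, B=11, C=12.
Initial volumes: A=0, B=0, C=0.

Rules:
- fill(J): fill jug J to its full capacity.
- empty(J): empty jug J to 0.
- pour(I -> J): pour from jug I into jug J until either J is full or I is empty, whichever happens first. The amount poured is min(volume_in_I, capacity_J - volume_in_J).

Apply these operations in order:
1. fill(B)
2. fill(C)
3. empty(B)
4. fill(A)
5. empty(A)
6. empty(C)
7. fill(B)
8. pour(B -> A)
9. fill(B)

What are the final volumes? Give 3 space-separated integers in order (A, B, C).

Answer: 7 11 0

Derivation:
Step 1: fill(B) -> (A=0 B=11 C=0)
Step 2: fill(C) -> (A=0 B=11 C=12)
Step 3: empty(B) -> (A=0 B=0 C=12)
Step 4: fill(A) -> (A=7 B=0 C=12)
Step 5: empty(A) -> (A=0 B=0 C=12)
Step 6: empty(C) -> (A=0 B=0 C=0)
Step 7: fill(B) -> (A=0 B=11 C=0)
Step 8: pour(B -> A) -> (A=7 B=4 C=0)
Step 9: fill(B) -> (A=7 B=11 C=0)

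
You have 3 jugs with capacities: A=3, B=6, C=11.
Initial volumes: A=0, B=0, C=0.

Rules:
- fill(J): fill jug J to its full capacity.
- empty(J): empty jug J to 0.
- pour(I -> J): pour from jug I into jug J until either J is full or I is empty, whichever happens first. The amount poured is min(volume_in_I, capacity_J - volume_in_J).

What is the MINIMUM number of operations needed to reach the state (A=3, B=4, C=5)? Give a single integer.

Answer: 7

Derivation:
BFS from (A=0, B=0, C=0). One shortest path:
  1. fill(B) -> (A=0 B=6 C=0)
  2. pour(B -> C) -> (A=0 B=0 C=6)
  3. fill(B) -> (A=0 B=6 C=6)
  4. pour(B -> C) -> (A=0 B=1 C=11)
  5. pour(B -> A) -> (A=1 B=0 C=11)
  6. pour(C -> B) -> (A=1 B=6 C=5)
  7. pour(B -> A) -> (A=3 B=4 C=5)
Reached target in 7 moves.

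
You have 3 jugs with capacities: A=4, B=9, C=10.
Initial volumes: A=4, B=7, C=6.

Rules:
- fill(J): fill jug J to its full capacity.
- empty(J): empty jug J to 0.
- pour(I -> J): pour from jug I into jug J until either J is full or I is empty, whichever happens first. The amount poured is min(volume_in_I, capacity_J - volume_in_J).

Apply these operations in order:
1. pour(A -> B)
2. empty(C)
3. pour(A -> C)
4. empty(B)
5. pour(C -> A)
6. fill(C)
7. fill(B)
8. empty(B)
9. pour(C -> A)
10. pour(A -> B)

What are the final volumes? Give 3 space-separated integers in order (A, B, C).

Step 1: pour(A -> B) -> (A=2 B=9 C=6)
Step 2: empty(C) -> (A=2 B=9 C=0)
Step 3: pour(A -> C) -> (A=0 B=9 C=2)
Step 4: empty(B) -> (A=0 B=0 C=2)
Step 5: pour(C -> A) -> (A=2 B=0 C=0)
Step 6: fill(C) -> (A=2 B=0 C=10)
Step 7: fill(B) -> (A=2 B=9 C=10)
Step 8: empty(B) -> (A=2 B=0 C=10)
Step 9: pour(C -> A) -> (A=4 B=0 C=8)
Step 10: pour(A -> B) -> (A=0 B=4 C=8)

Answer: 0 4 8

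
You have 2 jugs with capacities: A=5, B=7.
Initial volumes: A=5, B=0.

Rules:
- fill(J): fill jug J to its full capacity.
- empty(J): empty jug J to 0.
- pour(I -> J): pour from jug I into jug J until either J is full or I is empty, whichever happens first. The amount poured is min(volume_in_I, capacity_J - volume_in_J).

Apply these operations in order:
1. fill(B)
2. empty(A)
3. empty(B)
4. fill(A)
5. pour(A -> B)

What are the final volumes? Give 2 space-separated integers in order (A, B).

Step 1: fill(B) -> (A=5 B=7)
Step 2: empty(A) -> (A=0 B=7)
Step 3: empty(B) -> (A=0 B=0)
Step 4: fill(A) -> (A=5 B=0)
Step 5: pour(A -> B) -> (A=0 B=5)

Answer: 0 5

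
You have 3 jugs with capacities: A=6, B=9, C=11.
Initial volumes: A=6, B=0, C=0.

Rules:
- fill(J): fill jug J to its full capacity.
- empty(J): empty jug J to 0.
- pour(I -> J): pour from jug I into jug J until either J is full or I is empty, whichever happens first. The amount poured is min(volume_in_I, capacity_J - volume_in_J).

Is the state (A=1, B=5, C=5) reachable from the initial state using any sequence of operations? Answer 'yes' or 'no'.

BFS explored all 440 reachable states.
Reachable set includes: (0,0,0), (0,0,1), (0,0,2), (0,0,3), (0,0,4), (0,0,5), (0,0,6), (0,0,7), (0,0,8), (0,0,9), (0,0,10), (0,0,11) ...
Target (A=1, B=5, C=5) not in reachable set → no.

Answer: no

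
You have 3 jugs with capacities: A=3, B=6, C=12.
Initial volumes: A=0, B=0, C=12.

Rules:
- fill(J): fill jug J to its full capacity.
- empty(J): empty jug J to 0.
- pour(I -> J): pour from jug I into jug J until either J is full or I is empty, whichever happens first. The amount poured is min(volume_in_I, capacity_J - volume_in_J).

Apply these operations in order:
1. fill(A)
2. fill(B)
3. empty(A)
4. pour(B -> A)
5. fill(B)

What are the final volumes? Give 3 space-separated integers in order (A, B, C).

Answer: 3 6 12

Derivation:
Step 1: fill(A) -> (A=3 B=0 C=12)
Step 2: fill(B) -> (A=3 B=6 C=12)
Step 3: empty(A) -> (A=0 B=6 C=12)
Step 4: pour(B -> A) -> (A=3 B=3 C=12)
Step 5: fill(B) -> (A=3 B=6 C=12)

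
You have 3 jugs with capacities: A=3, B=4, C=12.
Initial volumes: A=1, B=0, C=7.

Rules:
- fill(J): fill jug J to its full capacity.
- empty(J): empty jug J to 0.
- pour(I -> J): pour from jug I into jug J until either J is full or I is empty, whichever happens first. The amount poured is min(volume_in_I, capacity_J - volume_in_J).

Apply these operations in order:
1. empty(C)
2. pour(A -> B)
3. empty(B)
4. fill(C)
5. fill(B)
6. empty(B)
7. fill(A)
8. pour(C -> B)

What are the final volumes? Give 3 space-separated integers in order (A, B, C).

Answer: 3 4 8

Derivation:
Step 1: empty(C) -> (A=1 B=0 C=0)
Step 2: pour(A -> B) -> (A=0 B=1 C=0)
Step 3: empty(B) -> (A=0 B=0 C=0)
Step 4: fill(C) -> (A=0 B=0 C=12)
Step 5: fill(B) -> (A=0 B=4 C=12)
Step 6: empty(B) -> (A=0 B=0 C=12)
Step 7: fill(A) -> (A=3 B=0 C=12)
Step 8: pour(C -> B) -> (A=3 B=4 C=8)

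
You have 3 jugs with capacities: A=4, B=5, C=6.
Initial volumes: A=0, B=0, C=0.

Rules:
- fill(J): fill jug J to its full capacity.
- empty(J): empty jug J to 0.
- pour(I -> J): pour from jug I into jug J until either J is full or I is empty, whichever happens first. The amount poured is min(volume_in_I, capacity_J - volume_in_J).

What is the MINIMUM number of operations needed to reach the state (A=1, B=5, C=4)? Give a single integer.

Answer: 5

Derivation:
BFS from (A=0, B=0, C=0). One shortest path:
  1. fill(B) -> (A=0 B=5 C=0)
  2. pour(B -> A) -> (A=4 B=1 C=0)
  3. pour(A -> C) -> (A=0 B=1 C=4)
  4. pour(B -> A) -> (A=1 B=0 C=4)
  5. fill(B) -> (A=1 B=5 C=4)
Reached target in 5 moves.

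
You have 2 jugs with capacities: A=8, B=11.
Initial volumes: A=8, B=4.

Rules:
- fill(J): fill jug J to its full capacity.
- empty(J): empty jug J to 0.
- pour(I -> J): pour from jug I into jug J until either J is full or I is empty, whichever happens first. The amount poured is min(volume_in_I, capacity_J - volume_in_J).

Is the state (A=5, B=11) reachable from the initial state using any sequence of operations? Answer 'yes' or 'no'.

BFS from (A=8, B=4):
  1. empty(B) -> (A=8 B=0)
  2. pour(A -> B) -> (A=0 B=8)
  3. fill(A) -> (A=8 B=8)
  4. pour(A -> B) -> (A=5 B=11)
Target reached → yes.

Answer: yes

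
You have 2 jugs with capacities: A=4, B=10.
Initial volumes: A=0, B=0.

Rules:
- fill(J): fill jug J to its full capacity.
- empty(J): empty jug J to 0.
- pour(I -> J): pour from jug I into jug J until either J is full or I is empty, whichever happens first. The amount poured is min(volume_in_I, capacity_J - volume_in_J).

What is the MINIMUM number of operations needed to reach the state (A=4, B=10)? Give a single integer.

Answer: 2

Derivation:
BFS from (A=0, B=0). One shortest path:
  1. fill(A) -> (A=4 B=0)
  2. fill(B) -> (A=4 B=10)
Reached target in 2 moves.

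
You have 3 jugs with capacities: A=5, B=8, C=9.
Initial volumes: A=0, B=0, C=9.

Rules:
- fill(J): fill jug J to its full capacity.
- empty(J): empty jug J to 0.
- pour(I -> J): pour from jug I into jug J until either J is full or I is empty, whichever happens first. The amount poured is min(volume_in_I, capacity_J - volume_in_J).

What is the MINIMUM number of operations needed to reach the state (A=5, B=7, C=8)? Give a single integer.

BFS from (A=0, B=0, C=9). One shortest path:
  1. fill(B) -> (A=0 B=8 C=9)
  2. pour(C -> A) -> (A=5 B=8 C=4)
  3. empty(A) -> (A=0 B=8 C=4)
  4. pour(C -> A) -> (A=4 B=8 C=0)
  5. pour(B -> C) -> (A=4 B=0 C=8)
  6. fill(B) -> (A=4 B=8 C=8)
  7. pour(B -> A) -> (A=5 B=7 C=8)
Reached target in 7 moves.

Answer: 7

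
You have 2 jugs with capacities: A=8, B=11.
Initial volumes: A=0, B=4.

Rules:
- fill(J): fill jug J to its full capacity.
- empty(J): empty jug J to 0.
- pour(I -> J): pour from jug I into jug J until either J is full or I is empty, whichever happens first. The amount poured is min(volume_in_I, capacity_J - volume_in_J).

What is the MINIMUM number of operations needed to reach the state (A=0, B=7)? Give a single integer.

BFS from (A=0, B=4). One shortest path:
  1. pour(B -> A) -> (A=4 B=0)
  2. fill(B) -> (A=4 B=11)
  3. pour(B -> A) -> (A=8 B=7)
  4. empty(A) -> (A=0 B=7)
Reached target in 4 moves.

Answer: 4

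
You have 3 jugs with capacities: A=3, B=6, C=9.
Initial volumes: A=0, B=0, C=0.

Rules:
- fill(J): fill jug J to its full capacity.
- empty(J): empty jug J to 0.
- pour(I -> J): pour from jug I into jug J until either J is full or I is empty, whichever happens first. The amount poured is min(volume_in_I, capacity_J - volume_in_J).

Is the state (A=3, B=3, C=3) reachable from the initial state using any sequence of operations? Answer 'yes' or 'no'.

BFS from (A=0, B=0, C=0):
  1. fill(C) -> (A=0 B=0 C=9)
  2. pour(C -> B) -> (A=0 B=6 C=3)
  3. pour(B -> A) -> (A=3 B=3 C=3)
Target reached → yes.

Answer: yes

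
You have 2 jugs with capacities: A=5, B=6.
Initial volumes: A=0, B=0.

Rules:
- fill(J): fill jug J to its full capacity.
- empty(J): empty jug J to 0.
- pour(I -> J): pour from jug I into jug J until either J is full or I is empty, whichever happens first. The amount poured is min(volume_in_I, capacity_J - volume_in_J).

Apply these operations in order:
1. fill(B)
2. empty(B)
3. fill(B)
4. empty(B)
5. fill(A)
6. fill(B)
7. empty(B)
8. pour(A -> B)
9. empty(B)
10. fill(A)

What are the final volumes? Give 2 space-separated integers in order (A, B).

Step 1: fill(B) -> (A=0 B=6)
Step 2: empty(B) -> (A=0 B=0)
Step 3: fill(B) -> (A=0 B=6)
Step 4: empty(B) -> (A=0 B=0)
Step 5: fill(A) -> (A=5 B=0)
Step 6: fill(B) -> (A=5 B=6)
Step 7: empty(B) -> (A=5 B=0)
Step 8: pour(A -> B) -> (A=0 B=5)
Step 9: empty(B) -> (A=0 B=0)
Step 10: fill(A) -> (A=5 B=0)

Answer: 5 0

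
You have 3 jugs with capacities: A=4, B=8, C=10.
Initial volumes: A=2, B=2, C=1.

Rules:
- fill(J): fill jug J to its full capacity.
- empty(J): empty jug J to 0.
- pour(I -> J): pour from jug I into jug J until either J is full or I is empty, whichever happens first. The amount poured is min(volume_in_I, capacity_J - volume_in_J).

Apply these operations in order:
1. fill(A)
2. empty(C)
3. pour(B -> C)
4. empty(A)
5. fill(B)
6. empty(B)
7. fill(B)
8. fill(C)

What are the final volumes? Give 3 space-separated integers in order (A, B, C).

Answer: 0 8 10

Derivation:
Step 1: fill(A) -> (A=4 B=2 C=1)
Step 2: empty(C) -> (A=4 B=2 C=0)
Step 3: pour(B -> C) -> (A=4 B=0 C=2)
Step 4: empty(A) -> (A=0 B=0 C=2)
Step 5: fill(B) -> (A=0 B=8 C=2)
Step 6: empty(B) -> (A=0 B=0 C=2)
Step 7: fill(B) -> (A=0 B=8 C=2)
Step 8: fill(C) -> (A=0 B=8 C=10)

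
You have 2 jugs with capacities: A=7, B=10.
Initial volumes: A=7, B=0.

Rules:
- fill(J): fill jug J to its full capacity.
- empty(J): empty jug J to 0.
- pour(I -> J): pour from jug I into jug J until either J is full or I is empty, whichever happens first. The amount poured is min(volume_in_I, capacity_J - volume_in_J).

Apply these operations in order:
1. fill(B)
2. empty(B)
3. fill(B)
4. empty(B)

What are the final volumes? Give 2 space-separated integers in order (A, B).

Answer: 7 0

Derivation:
Step 1: fill(B) -> (A=7 B=10)
Step 2: empty(B) -> (A=7 B=0)
Step 3: fill(B) -> (A=7 B=10)
Step 4: empty(B) -> (A=7 B=0)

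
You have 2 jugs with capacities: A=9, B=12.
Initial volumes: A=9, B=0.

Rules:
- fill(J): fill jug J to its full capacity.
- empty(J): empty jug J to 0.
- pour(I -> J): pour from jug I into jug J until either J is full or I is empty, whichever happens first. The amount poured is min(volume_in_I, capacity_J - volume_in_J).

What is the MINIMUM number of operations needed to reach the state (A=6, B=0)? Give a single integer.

Answer: 4

Derivation:
BFS from (A=9, B=0). One shortest path:
  1. pour(A -> B) -> (A=0 B=9)
  2. fill(A) -> (A=9 B=9)
  3. pour(A -> B) -> (A=6 B=12)
  4. empty(B) -> (A=6 B=0)
Reached target in 4 moves.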